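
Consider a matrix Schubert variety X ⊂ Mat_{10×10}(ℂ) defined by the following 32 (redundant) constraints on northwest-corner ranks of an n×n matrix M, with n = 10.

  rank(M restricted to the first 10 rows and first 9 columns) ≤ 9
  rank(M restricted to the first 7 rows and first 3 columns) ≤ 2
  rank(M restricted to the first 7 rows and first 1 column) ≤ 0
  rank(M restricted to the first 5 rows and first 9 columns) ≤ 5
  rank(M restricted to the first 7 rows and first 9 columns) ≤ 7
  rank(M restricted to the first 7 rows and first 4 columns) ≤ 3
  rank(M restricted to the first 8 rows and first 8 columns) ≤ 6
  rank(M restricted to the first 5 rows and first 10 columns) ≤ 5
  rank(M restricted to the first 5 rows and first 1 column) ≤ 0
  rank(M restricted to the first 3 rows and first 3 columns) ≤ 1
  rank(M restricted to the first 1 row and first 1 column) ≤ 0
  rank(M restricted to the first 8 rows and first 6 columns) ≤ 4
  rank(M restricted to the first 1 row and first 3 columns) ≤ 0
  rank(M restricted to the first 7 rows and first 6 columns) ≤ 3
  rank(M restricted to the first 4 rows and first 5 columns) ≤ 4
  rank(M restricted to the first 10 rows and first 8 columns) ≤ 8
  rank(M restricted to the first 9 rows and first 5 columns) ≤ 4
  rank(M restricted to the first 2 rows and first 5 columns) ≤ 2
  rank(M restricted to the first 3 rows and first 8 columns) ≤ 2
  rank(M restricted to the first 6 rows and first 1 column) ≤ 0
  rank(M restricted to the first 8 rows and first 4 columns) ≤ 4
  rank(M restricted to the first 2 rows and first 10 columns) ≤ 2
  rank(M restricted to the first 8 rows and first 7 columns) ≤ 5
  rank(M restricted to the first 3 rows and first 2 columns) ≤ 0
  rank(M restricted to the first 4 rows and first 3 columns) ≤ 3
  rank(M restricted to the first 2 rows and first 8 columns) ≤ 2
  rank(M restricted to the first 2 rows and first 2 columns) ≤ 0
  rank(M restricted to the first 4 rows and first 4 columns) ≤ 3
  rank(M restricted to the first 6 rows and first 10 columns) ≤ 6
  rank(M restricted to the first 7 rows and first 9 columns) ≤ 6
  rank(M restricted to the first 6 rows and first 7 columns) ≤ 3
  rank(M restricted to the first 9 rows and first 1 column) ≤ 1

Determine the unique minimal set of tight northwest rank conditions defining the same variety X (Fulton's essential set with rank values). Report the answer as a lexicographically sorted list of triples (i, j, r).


Reconstructing r_w from the 32 given conditions:

  R[1]: 0 0 0 1 1 1 1 1 1 1
  R[2]: 0 0 1 2 2 2 2 2 2 2
  R[3]: 0 0 1 2 2 2 2 2 3 3
  R[4]: 0 1 2 3 3 3 3 3 4 4
  R[5]: 0 1 2 3 3 3 3 4 5 5
  R[6]: 0 1 2 3 3 3 3 4 5 6
  R[7]: 0 1 2 3 3 3 4 5 6 7
  R[8]: 1 2 3 4 4 4 5 6 7 8
  R[9]: 1 2 3 4 4 5 6 7 8 9
  R[10]: 1 2 3 4 5 6 7 8 9 10

so w = (4, 3, 9, 2, 8, 10, 7, 1, 6, 5).

D(w) has 24 cells with 7 SE-corners; essential set:

[(1, 3, 0), (3, 2, 0), (3, 8, 2), (6, 7, 3), (7, 1, 0), (7, 6, 3), (9, 5, 4)]


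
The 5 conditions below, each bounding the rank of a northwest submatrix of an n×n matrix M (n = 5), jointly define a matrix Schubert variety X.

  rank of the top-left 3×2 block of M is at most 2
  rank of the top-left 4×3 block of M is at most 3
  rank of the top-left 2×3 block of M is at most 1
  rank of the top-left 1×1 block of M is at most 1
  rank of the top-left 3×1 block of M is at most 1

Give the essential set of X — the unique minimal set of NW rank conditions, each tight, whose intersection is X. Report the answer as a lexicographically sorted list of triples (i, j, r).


Recovering R(i,j) via the rank-extension bound from the 5 conditions:

  i=1: 1  1  1  1  1
  i=2: 1  1  1  2  2
  i=3: 1  2  2  3  3
  i=4: 1  2  3  4  4
  i=5: 1  2  3  4  5

the unique w with this rank table is (1, 4, 2, 3, 5).

Rothe diagram D(w) (2 cells), 1 SE-corner (essential condition):

[(2, 3, 1)]


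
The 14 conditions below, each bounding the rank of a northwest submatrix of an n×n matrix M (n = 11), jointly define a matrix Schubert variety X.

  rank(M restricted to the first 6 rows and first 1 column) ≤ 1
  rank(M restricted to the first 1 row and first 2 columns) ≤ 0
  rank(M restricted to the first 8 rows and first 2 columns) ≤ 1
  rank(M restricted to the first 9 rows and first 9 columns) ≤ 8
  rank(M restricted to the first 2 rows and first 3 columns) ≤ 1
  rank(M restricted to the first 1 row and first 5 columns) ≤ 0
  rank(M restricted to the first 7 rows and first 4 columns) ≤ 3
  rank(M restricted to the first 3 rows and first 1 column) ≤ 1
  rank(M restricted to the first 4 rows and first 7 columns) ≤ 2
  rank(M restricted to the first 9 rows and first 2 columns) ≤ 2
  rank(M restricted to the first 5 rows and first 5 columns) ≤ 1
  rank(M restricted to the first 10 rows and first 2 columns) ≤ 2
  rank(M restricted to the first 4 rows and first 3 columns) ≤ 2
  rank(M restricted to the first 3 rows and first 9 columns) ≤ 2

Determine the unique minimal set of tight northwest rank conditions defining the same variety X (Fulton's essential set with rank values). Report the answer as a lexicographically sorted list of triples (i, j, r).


The tightest implied rank at each (i,j), from the 14 conditions:

  i=1: 0, 0, 0, 0, 0, 1, 1, 1, 1, 1, 1
  i=2: 1, 1, 1, 1, 1, 2, 2, 2, 2, 2, 2
  i=3: 1, 1, 1, 1, 1, 2, 2, 2, 2, 3, 3
  i=4: 1, 1, 1, 1, 1, 2, 2, 3, 3, 4, 4
  i=5: 1, 1, 1, 1, 1, 2, 3, 4, 4, 5, 5
  i=6: 1, 1, 2, 2, 2, 3, 4, 5, 5, 6, 6
  i=7: 1, 1, 2, 3, 3, 4, 5, 6, 6, 7, 7
  i=8: 1, 1, 2, 3, 4, 5, 6, 7, 7, 8, 8
  i=9: 1, 2, 3, 4, 5, 6, 7, 8, 8, 9, 9
  i=10: 1, 2, 3, 4, 5, 6, 7, 8, 9, 10, 10
  i=11: 1, 2, 3, 4, 5, 6, 7, 8, 9, 10, 11

so w = (6, 1, 10, 8, 7, 3, 4, 5, 2, 9, 11).

|D(w)|=24, |Ess(w)|=5:

[(1, 5, 0), (3, 9, 2), (4, 7, 2), (5, 5, 1), (8, 2, 1)]


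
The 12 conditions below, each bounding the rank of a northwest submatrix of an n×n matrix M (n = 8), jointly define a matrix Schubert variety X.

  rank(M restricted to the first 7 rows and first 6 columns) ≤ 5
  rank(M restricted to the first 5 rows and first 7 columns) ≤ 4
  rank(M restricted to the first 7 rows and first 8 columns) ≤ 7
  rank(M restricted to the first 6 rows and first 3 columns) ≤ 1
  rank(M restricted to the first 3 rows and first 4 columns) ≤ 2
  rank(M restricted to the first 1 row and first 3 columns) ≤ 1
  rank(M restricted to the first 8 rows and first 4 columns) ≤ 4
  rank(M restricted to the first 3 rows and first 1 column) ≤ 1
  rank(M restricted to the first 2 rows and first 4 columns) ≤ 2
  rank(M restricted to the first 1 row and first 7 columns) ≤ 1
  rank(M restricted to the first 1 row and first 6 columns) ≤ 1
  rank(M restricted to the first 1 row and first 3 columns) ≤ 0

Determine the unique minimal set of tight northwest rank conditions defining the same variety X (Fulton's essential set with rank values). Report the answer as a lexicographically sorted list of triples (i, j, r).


Rank table r_w(8×8) implied by the 12 constraints:

  R[1]: 0, 0, 0, 1, 1, 1, 1, 1
  R[2]: 1, 1, 1, 2, 2, 2, 2, 2
  R[3]: 1, 1, 1, 2, 3, 3, 3, 3
  R[4]: 1, 1, 1, 2, 3, 4, 4, 4
  R[5]: 1, 1, 1, 2, 3, 4, 4, 5
  R[6]: 1, 1, 1, 2, 3, 4, 5, 6
  R[7]: 1, 2, 2, 3, 4, 5, 6, 7
  R[8]: 1, 2, 3, 4, 5, 6, 7, 8

giving w = (4, 1, 5, 6, 8, 7, 2, 3) via Δ²R.

ℓ(w)=12; the 3 essential cells (i,j,r):

[(1, 3, 0), (5, 7, 4), (6, 3, 1)]


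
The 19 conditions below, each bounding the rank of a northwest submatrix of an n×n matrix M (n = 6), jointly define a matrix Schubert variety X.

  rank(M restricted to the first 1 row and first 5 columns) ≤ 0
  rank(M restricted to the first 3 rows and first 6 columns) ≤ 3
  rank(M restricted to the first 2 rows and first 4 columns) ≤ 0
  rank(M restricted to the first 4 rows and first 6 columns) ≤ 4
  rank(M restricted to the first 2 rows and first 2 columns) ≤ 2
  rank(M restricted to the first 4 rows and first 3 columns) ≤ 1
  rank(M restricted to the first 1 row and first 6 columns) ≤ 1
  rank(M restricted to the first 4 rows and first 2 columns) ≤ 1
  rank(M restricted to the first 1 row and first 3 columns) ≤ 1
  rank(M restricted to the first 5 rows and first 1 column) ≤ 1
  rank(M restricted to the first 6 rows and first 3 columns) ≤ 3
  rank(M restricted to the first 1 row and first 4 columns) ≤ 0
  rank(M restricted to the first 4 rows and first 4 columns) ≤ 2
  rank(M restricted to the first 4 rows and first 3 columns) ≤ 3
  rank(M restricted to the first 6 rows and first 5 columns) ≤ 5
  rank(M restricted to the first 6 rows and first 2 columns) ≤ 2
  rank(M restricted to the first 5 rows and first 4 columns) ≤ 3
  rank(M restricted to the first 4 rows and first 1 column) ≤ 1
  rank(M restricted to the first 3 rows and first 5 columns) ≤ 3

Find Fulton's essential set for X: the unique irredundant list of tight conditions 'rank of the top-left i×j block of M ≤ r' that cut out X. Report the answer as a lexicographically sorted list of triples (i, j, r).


Propagating the 19 rank bounds to every northwest block:

  i=1: 0 0 0 0 0 1
  i=2: 0 0 0 0 1 2
  i=3: 1 1 1 1 2 3
  i=4: 1 1 1 2 3 4
  i=5: 1 2 2 3 4 5
  i=6: 1 2 3 4 5 6

so w = (6, 5, 1, 4, 2, 3).

Rothe diagram D(w) (11 cells), 3 SE-corners (essential conditions):

[(1, 5, 0), (2, 4, 0), (4, 3, 1)]


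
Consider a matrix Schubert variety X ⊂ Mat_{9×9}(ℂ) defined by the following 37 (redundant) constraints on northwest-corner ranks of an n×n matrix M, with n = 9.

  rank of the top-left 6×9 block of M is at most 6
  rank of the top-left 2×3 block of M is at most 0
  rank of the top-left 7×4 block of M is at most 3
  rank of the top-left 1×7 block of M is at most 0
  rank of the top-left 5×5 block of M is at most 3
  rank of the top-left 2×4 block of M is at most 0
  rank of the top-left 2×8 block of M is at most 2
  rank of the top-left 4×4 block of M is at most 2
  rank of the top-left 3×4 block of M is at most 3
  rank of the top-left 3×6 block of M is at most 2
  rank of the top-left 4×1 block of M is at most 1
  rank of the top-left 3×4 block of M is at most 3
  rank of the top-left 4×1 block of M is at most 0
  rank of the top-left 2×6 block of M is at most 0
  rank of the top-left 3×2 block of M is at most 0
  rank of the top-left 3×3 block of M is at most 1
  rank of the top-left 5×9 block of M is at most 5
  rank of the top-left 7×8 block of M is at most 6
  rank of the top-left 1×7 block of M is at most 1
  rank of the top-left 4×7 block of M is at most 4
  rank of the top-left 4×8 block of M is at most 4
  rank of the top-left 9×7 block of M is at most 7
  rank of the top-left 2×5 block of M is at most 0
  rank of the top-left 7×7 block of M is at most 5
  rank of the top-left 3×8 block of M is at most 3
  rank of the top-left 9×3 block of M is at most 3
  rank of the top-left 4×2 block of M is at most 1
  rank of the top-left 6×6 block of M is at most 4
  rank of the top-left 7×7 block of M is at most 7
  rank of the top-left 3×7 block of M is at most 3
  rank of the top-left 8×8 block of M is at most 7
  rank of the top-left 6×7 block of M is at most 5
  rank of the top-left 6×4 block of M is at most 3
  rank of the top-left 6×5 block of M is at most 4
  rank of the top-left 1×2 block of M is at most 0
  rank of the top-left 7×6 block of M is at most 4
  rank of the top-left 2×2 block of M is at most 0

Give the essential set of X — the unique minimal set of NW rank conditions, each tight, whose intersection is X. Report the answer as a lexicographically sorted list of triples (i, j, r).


The tightest implied rank at each (i,j), from the 37 conditions:

  R[1]: 0  0  0  0  0  0  0  1  1
  R[2]: 0  0  0  0  0  0  1  2  2
  R[3]: 0  0  1  1  1  1  2  3  3
  R[4]: 0  1  2  2  2  2  3  4  4
  R[5]: 1  2  3  3  3  3  4  5  5
  R[6]: 1  2  3  3  4  4  5  6  6
  R[7]: 1  2  3  3  4  4  5  6  7
  R[8]: 1  2  3  4  5  5  6  7  8
  R[9]: 1  2  3  4  5  6  7  8  9

giving w = (8, 7, 3, 2, 1, 5, 9, 4, 6) via Δ²R.

6 SE-corners of the 19-cell Rothe diagram give Ess(w):

[(1, 7, 0), (2, 6, 0), (3, 2, 0), (4, 1, 0), (7, 4, 3), (7, 6, 4)]


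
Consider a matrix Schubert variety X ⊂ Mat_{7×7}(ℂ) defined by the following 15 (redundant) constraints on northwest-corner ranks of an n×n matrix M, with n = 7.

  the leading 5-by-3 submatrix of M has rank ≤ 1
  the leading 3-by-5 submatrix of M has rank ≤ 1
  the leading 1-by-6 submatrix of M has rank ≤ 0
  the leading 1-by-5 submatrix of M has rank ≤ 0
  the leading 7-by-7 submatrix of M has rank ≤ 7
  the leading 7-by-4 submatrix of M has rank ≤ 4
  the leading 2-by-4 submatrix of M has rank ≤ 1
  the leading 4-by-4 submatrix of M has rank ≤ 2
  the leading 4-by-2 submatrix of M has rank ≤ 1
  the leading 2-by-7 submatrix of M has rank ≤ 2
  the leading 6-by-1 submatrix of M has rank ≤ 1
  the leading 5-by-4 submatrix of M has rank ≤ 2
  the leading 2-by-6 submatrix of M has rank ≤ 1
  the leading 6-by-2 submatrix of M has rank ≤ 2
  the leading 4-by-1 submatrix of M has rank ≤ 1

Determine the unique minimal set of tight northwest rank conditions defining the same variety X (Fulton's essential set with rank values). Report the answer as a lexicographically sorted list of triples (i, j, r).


Recovering R(i,j) via the rank-extension bound from the 15 conditions:

  0 0 0 0 0 0 1
  1 1 1 1 1 1 2
  1 1 1 1 1 2 3
  1 1 1 2 2 3 4
  1 1 1 2 3 4 5
  1 2 2 3 4 5 6
  1 2 3 4 5 6 7

so w = (7, 1, 6, 4, 5, 2, 3).

Fulton essential set (3 of the 14 Rothe cells):

[(1, 6, 0), (3, 5, 1), (5, 3, 1)]


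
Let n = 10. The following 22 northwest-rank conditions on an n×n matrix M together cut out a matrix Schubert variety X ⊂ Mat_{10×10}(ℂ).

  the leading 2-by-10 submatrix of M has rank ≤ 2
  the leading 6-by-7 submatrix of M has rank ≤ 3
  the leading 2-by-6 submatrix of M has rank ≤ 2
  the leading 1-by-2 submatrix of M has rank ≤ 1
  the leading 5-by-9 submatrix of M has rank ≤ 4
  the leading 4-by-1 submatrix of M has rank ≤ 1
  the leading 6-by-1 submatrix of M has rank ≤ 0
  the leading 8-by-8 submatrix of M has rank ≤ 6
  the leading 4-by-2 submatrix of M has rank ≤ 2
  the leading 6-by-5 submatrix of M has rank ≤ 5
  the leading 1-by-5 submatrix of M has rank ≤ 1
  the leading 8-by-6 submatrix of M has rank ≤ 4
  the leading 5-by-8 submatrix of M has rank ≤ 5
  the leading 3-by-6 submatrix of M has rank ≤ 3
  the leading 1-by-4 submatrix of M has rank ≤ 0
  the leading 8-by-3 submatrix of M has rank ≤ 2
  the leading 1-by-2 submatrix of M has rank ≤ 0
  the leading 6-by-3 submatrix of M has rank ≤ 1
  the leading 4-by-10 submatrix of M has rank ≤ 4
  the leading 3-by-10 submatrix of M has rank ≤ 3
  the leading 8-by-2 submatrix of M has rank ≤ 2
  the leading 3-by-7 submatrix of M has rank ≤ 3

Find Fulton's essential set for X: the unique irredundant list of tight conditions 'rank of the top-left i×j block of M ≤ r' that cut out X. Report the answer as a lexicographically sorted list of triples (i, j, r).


Reconstructing r_w from the 22 given conditions:

  i=1: 0  0  0  0  1  1  1  1  1  1
  i=2: 0  1  1  1  2  2  2  2  2  2
  i=3: 0  1  1  2  3  3  3  3  3  3
  i=4: 0  1  1  2  3  3  3  4  4  4
  i=5: 0  1  1  2  3  3  3  4  4  5
  i=6: 0  1  1  2  3  3  3  4  5  6
  i=7: 1  2  2  3  4  4  4  5  6  7
  i=8: 1  2  2  3  4  4  5  6  7  8
  i=9: 1  2  3  4  5  5  6  7  8  9
  i=10: 1  2  3  4  5  6  7  8  9  10

hence w(1..10) = (5, 2, 4, 8, 10, 9, 1, 7, 3, 6).

Rothe diagram D(w) (22 cells), 7 SE-corners (essential conditions):

[(1, 4, 0), (5, 9, 4), (6, 1, 0), (6, 3, 1), (6, 7, 3), (8, 3, 2), (8, 6, 4)]


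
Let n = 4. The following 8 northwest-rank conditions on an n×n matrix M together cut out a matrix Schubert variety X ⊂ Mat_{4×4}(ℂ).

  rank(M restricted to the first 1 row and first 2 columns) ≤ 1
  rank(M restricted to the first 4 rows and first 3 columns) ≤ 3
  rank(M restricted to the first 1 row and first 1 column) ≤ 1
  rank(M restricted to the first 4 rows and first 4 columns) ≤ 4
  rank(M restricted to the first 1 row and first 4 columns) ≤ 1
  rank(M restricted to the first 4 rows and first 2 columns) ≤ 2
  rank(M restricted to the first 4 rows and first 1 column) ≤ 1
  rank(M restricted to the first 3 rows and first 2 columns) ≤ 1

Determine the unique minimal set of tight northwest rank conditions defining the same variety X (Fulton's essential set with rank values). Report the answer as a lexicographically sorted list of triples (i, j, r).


Rank table r_w(4×4) implied by the 8 constraints:

  row 1: 1 1 1 1
  row 2: 1 1 2 2
  row 3: 1 1 2 3
  row 4: 1 2 3 4

so w = (1, 3, 4, 2).

ℓ(w)=2; the 1 essential cell (i,j,r):

[(3, 2, 1)]


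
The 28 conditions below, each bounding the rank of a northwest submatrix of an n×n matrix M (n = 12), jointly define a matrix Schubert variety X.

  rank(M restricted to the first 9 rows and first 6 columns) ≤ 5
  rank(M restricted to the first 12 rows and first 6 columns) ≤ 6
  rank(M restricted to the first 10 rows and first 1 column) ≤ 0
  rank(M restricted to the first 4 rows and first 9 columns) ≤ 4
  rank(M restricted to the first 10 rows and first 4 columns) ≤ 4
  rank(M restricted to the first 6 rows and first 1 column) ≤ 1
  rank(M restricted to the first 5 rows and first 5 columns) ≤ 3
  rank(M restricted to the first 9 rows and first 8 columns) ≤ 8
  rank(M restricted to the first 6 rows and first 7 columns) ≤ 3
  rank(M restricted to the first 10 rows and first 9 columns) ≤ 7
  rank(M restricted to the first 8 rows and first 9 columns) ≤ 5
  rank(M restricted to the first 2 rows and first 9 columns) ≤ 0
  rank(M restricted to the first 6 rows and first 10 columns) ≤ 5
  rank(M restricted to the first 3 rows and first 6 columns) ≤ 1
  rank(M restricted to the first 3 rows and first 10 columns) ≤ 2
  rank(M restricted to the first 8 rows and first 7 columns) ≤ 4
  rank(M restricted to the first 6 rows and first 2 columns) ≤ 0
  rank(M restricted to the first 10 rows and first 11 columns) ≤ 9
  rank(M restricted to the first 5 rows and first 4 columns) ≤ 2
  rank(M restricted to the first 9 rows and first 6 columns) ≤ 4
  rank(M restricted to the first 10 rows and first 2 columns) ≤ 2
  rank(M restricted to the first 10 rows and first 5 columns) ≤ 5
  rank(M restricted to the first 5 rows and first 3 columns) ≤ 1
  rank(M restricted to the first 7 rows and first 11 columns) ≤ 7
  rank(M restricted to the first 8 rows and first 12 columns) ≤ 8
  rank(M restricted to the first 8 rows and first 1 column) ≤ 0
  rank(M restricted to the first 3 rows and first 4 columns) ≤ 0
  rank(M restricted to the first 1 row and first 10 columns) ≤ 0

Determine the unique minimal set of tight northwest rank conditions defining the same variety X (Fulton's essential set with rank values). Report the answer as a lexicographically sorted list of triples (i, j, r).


Computing R[i][j] = min implied NW-rank bound (n=12, 28 conditions):

  row 1: 0, 0, 0, 0, 0, 0, 0, 0, 0, 0, 1, 1
  row 2: 0, 0, 0, 0, 0, 0, 0, 0, 0, 1, 2, 2
  row 3: 0, 0, 0, 0, 1, 1, 1, 1, 1, 2, 3, 3
  row 4: 0, 0, 1, 1, 2, 2, 2, 2, 2, 3, 4, 4
  row 5: 0, 0, 1, 2, 3, 3, 3, 3, 3, 4, 5, 5
  row 6: 0, 0, 1, 2, 3, 3, 3, 4, 4, 5, 6, 6
  row 7: 0, 1, 2, 3, 4, 4, 4, 5, 5, 6, 7, 7
  row 8: 0, 1, 2, 3, 4, 4, 4, 5, 5, 6, 7, 8
  row 9: 0, 1, 2, 3, 4, 4, 5, 6, 6, 7, 8, 9
  row 10: 0, 1, 2, 3, 4, 5, 6, 7, 7, 8, 9, 10
  row 11: 1, 2, 3, 4, 5, 6, 7, 8, 8, 9, 10, 11
  row 12: 1, 2, 3, 4, 5, 6, 7, 8, 9, 10, 11, 12

second differences of R give the permutation w = (11, 10, 5, 3, 4, 8, 2, 12, 7, 6, 1, 9).

Fulton essential set (9 of the 39 Rothe cells):

[(1, 10, 0), (2, 9, 0), (3, 4, 0), (6, 2, 0), (6, 7, 3), (8, 7, 4), (8, 9, 5), (9, 6, 4), (10, 1, 0)]


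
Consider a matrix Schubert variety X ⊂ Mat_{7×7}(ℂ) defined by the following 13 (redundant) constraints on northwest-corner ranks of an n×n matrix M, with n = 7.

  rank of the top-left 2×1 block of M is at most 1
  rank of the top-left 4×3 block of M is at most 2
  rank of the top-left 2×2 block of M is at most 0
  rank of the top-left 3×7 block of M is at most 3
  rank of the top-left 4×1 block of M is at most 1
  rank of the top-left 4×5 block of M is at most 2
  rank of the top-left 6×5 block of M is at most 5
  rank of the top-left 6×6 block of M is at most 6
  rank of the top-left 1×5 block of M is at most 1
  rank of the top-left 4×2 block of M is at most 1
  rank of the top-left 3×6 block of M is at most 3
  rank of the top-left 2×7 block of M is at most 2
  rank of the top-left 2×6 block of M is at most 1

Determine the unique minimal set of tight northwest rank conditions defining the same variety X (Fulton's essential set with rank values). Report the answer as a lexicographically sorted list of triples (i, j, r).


Recovering R(i,j) via the rank-extension bound from the 13 conditions:

  i=1: 0 | 0 | 1 | 1 | 1 | 1 | 1
  i=2: 0 | 0 | 1 | 1 | 1 | 1 | 2
  i=3: 1 | 1 | 2 | 2 | 2 | 2 | 3
  i=4: 1 | 1 | 2 | 2 | 2 | 3 | 4
  i=5: 1 | 2 | 3 | 3 | 3 | 4 | 5
  i=6: 1 | 2 | 3 | 4 | 4 | 5 | 6
  i=7: 1 | 2 | 3 | 4 | 5 | 6 | 7

so w = (3, 7, 1, 6, 2, 4, 5).

Fulton essential set (4 of the 10 Rothe cells):

[(2, 2, 0), (2, 6, 1), (4, 2, 1), (4, 5, 2)]


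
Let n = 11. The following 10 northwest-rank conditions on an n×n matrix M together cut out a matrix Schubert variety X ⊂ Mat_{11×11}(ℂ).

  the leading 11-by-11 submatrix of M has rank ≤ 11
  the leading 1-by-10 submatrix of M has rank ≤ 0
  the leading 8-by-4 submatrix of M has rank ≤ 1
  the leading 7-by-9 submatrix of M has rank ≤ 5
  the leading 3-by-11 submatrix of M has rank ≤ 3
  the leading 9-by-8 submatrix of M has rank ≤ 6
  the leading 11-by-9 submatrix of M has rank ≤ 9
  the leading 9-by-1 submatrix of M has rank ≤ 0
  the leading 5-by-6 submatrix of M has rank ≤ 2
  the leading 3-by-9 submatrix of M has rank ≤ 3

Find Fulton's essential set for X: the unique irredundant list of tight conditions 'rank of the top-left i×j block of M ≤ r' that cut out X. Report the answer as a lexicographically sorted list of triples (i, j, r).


Recovering R(i,j) via the rank-extension bound from the 10 conditions:

  0 | 0 | 0 | 0 | 0 | 0 | 0 | 0 | 0 | 0 | 1
  0 | 1 | 1 | 1 | 1 | 1 | 1 | 1 | 1 | 1 | 2
  0 | 1 | 1 | 1 | 2 | 2 | 2 | 2 | 2 | 2 | 3
  0 | 1 | 1 | 1 | 2 | 2 | 3 | 3 | 3 | 3 | 4
  0 | 1 | 1 | 1 | 2 | 2 | 3 | 4 | 4 | 4 | 5
  0 | 1 | 1 | 1 | 2 | 3 | 4 | 5 | 5 | 5 | 6
  0 | 1 | 1 | 1 | 2 | 3 | 4 | 5 | 5 | 6 | 7
  0 | 1 | 1 | 1 | 2 | 3 | 4 | 5 | 6 | 7 | 8
  0 | 1 | 2 | 2 | 3 | 4 | 5 | 6 | 7 | 8 | 9
  1 | 2 | 3 | 3 | 4 | 5 | 6 | 7 | 8 | 9 | 10
  1 | 2 | 3 | 4 | 5 | 6 | 7 | 8 | 9 | 10 | 11

reading off 1-entries of Δ²R: w = (11, 2, 5, 7, 8, 6, 10, 9, 3, 1, 4).

ℓ(w)=33; the 5 essential cells (i,j,r):

[(1, 10, 0), (5, 6, 2), (7, 9, 5), (8, 4, 1), (9, 1, 0)]


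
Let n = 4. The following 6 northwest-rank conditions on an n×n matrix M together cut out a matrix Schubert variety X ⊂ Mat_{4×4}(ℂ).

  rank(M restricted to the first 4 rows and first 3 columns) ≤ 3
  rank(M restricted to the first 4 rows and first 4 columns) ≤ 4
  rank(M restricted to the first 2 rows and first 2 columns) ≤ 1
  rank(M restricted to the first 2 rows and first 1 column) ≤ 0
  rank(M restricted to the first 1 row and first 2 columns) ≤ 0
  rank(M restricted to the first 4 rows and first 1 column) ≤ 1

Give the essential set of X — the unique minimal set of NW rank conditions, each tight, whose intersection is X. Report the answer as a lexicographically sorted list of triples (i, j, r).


Computing R[i][j] = min implied NW-rank bound (n=4, 6 conditions):

  i=1: 0 0 1 1
  i=2: 0 1 2 2
  i=3: 1 2 3 3
  i=4: 1 2 3 4

hence w(1..4) = (3, 2, 1, 4).

Rothe diagram D(w) (3 cells), 2 SE-corners (essential conditions):

[(1, 2, 0), (2, 1, 0)]


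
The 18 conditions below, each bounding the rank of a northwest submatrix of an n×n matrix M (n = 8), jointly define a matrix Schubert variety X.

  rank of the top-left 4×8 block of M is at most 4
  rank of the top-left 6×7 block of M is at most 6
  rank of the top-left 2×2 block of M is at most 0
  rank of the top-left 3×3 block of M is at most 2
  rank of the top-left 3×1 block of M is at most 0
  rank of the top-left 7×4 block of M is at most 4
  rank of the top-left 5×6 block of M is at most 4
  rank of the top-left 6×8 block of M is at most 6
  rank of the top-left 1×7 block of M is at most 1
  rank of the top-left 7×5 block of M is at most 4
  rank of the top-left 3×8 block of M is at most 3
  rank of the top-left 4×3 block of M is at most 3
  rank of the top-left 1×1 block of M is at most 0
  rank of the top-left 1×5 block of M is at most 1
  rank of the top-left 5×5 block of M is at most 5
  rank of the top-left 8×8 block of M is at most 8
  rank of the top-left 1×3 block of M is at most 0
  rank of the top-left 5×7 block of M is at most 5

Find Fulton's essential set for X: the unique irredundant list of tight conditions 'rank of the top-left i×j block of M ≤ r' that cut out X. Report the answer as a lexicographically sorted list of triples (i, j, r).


The tightest implied rank at each (i,j), from the 18 conditions:

  R[1]: 0 0 0 1 1 1 1 1
  R[2]: 0 0 1 2 2 2 2 2
  R[3]: 0 1 2 3 3 3 3 3
  R[4]: 1 2 3 4 4 4 4 4
  R[5]: 1 2 3 4 4 4 5 5
  R[6]: 1 2 3 4 4 5 6 6
  R[7]: 1 2 3 4 4 5 6 7
  R[8]: 1 2 3 4 5 6 7 8

reading off 1-entries of Δ²R: w = (4, 3, 2, 1, 7, 6, 8, 5).

D(w) has 10 cells with 5 SE-corners; essential set:

[(1, 3, 0), (2, 2, 0), (3, 1, 0), (5, 6, 4), (7, 5, 4)]


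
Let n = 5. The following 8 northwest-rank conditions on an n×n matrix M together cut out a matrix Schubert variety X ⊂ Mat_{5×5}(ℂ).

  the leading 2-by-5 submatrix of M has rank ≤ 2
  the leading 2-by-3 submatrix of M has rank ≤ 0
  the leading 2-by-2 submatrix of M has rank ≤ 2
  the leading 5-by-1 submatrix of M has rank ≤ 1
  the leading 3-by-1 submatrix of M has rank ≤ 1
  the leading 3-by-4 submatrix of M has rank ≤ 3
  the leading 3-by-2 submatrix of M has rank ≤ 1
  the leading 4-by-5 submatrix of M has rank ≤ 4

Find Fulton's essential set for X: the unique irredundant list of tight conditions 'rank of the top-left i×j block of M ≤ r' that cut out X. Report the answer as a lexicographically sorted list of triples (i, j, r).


The tightest implied rank at each (i,j), from the 8 conditions:

  i=1: 0  0  0  1  1
  i=2: 0  0  0  1  2
  i=3: 1  1  1  2  3
  i=4: 1  2  2  3  4
  i=5: 1  2  3  4  5

giving w = (4, 5, 1, 2, 3) via Δ²R.

Rothe diagram D(w) (6 cells), 1 SE-corner (essential condition):

[(2, 3, 0)]


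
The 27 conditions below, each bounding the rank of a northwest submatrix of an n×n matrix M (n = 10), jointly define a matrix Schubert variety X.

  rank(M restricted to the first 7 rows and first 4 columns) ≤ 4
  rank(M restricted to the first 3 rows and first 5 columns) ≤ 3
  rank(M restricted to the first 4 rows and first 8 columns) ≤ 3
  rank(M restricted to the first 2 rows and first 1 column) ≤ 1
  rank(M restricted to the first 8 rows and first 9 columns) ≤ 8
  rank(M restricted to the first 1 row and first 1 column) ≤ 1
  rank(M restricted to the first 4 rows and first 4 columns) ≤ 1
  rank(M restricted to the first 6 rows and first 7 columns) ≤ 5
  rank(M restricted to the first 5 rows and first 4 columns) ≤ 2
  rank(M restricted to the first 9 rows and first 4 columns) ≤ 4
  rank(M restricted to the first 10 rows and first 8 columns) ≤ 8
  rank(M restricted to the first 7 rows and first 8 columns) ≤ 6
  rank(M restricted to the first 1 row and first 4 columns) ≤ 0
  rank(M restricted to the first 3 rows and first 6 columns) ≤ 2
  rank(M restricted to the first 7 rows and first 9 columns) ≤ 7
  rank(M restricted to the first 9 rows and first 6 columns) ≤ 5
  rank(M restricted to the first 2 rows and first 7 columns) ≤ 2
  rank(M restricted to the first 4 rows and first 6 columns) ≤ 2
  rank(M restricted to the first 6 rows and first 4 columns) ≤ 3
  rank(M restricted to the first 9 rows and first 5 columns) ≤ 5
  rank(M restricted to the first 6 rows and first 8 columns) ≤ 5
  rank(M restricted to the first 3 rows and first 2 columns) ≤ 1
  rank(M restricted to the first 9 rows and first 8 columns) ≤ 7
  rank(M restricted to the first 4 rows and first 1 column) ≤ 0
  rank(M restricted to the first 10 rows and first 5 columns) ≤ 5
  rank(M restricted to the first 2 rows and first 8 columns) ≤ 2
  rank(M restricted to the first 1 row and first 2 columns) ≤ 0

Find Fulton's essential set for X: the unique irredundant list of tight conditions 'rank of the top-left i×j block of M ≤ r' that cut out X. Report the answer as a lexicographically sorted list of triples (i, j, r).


Propagating the 27 rank bounds to every northwest block:

  0  0  0  0  1  1  1  1  1  1
  0  1  1  1  2  2  2  2  2  2
  0  1  1  1  2  2  3  3  3  3
  0  1  1  1  2  2  3  3  4  4
  1  2  2  2  3  3  4  4  5  5
  1  2  3  3  4  4  5  5  6  6
  1  2  3  4  5  5  6  6  7  7
  1  2  3  4  5  5  6  7  8  8
  1  2  3  4  5  5  6  7  8  9
  1  2  3  4  5  6  7  8  9  10

second differences of R give the permutation w = (5, 2, 7, 9, 1, 3, 4, 8, 10, 6).

Fulton essential set (6 of the 16 Rothe cells):

[(1, 4, 0), (4, 1, 0), (4, 4, 1), (4, 6, 2), (4, 8, 3), (9, 6, 5)]


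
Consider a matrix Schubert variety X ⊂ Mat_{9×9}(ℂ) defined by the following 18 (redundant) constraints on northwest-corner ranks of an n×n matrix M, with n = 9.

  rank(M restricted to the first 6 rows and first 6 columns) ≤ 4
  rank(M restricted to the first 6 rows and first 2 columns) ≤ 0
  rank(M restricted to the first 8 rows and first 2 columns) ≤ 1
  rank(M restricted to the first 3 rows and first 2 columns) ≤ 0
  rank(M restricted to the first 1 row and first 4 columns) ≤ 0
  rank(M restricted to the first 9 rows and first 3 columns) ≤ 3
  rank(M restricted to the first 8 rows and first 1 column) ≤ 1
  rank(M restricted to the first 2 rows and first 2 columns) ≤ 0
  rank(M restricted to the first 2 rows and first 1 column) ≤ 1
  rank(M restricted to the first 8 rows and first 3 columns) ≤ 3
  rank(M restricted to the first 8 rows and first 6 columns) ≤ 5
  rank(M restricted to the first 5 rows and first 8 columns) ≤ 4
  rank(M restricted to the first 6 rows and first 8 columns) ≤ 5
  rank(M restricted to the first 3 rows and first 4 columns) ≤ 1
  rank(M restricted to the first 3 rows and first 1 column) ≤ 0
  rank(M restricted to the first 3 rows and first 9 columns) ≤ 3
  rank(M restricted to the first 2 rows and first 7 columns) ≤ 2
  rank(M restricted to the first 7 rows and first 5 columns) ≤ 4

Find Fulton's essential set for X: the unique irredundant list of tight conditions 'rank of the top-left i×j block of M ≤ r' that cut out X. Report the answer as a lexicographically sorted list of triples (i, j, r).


Computing R[i][j] = min implied NW-rank bound (n=9, 18 conditions):

  row 1: 0  0  0  0  1  1  1  1  1
  row 2: 0  0  1  1  2  2  2  2  2
  row 3: 0  0  1  1  2  3  3  3  3
  row 4: 0  0  1  2  3  4  4  4  4
  row 5: 0  0  1  2  3  4  4  4  5
  row 6: 0  0  1  2  3  4  5  5  6
  row 7: 1  1  2  3  4  5  6  6  7
  row 8: 1  1  2  3  4  5  6  7  8
  row 9: 1  2  3  4  5  6  7  8  9

reading off 1-entries of Δ²R: w = (5, 3, 6, 4, 9, 7, 1, 8, 2).

D(w) has 18 cells with 5 SE-corners; essential set:

[(1, 4, 0), (3, 4, 1), (5, 8, 4), (6, 2, 0), (8, 2, 1)]


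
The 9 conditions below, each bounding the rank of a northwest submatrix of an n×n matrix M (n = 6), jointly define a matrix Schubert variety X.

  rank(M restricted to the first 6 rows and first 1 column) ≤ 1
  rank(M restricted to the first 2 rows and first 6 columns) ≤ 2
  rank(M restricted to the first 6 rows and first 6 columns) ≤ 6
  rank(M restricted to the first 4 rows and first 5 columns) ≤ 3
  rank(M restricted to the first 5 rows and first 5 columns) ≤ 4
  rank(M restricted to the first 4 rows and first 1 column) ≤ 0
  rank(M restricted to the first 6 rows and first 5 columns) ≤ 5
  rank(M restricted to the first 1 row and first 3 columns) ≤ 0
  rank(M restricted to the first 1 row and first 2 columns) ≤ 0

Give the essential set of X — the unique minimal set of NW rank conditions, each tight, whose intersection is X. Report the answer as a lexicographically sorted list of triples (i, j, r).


Computing R[i][j] = min implied NW-rank bound (n=6, 9 conditions):

  0 | 0 | 0 | 1 | 1 | 1
  0 | 1 | 1 | 2 | 2 | 2
  0 | 1 | 2 | 3 | 3 | 3
  0 | 1 | 2 | 3 | 3 | 4
  1 | 2 | 3 | 4 | 4 | 5
  1 | 2 | 3 | 4 | 5 | 6

giving w = (4, 2, 3, 6, 1, 5) via Δ²R.

ℓ(w)=7; the 3 essential cells (i,j,r):

[(1, 3, 0), (4, 1, 0), (4, 5, 3)]


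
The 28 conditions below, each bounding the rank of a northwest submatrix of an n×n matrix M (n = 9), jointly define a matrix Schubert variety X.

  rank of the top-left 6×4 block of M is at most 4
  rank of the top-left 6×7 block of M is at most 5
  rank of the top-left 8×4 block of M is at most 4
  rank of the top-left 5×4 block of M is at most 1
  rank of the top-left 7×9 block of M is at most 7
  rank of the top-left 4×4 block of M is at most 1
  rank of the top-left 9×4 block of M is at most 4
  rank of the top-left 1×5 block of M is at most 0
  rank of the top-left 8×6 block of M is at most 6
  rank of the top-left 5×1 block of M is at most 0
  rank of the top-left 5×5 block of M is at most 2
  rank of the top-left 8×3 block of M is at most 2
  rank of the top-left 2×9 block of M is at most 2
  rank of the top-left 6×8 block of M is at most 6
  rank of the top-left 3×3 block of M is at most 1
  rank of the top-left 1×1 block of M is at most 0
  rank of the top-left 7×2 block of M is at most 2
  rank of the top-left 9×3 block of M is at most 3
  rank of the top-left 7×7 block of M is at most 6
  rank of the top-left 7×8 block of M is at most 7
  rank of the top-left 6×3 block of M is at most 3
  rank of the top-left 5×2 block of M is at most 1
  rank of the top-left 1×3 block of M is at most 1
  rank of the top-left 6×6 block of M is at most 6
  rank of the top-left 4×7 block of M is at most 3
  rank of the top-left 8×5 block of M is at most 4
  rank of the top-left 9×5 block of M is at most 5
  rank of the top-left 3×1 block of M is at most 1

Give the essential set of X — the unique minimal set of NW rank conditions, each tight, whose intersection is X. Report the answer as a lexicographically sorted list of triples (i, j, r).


Propagating the 28 rank bounds to every northwest block:

  row 1: 0 | 0 | 0 | 0 | 0 | 1 | 1 | 1 | 1
  row 2: 0 | 1 | 1 | 1 | 1 | 2 | 2 | 2 | 2
  row 3: 0 | 1 | 1 | 1 | 2 | 3 | 3 | 3 | 3
  row 4: 0 | 1 | 1 | 1 | 2 | 3 | 3 | 4 | 4
  row 5: 0 | 1 | 1 | 1 | 2 | 3 | 4 | 5 | 5
  row 6: 1 | 2 | 2 | 2 | 3 | 4 | 5 | 6 | 6
  row 7: 1 | 2 | 2 | 3 | 4 | 5 | 6 | 7 | 7
  row 8: 1 | 2 | 2 | 3 | 4 | 5 | 6 | 7 | 8
  row 9: 1 | 2 | 3 | 4 | 5 | 6 | 7 | 8 | 9

so w = (6, 2, 5, 8, 7, 1, 4, 9, 3).

|D(w)|=18, |Ess(w)|=5:

[(1, 5, 0), (4, 7, 3), (5, 1, 0), (5, 4, 1), (8, 3, 2)]


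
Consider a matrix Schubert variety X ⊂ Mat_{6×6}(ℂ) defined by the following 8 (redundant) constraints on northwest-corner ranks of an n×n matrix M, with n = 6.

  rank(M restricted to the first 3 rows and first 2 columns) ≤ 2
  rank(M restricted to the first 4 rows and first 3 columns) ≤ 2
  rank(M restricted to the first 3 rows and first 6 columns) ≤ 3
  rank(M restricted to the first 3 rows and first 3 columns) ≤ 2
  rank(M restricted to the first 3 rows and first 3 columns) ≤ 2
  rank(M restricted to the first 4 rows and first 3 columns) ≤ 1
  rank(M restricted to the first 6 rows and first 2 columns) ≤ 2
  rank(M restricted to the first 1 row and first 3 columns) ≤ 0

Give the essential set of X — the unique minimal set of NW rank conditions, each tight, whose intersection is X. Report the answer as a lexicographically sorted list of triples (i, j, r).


The tightest implied rank at each (i,j), from the 8 conditions:

  R[1]: 0, 0, 0, 1, 1, 1
  R[2]: 1, 1, 1, 2, 2, 2
  R[3]: 1, 1, 1, 2, 3, 3
  R[4]: 1, 1, 1, 2, 3, 4
  R[5]: 1, 2, 2, 3, 4, 5
  R[6]: 1, 2, 3, 4, 5, 6

hence w(1..6) = (4, 1, 5, 6, 2, 3).

ℓ(w)=7; the 2 essential cells (i,j,r):

[(1, 3, 0), (4, 3, 1)]


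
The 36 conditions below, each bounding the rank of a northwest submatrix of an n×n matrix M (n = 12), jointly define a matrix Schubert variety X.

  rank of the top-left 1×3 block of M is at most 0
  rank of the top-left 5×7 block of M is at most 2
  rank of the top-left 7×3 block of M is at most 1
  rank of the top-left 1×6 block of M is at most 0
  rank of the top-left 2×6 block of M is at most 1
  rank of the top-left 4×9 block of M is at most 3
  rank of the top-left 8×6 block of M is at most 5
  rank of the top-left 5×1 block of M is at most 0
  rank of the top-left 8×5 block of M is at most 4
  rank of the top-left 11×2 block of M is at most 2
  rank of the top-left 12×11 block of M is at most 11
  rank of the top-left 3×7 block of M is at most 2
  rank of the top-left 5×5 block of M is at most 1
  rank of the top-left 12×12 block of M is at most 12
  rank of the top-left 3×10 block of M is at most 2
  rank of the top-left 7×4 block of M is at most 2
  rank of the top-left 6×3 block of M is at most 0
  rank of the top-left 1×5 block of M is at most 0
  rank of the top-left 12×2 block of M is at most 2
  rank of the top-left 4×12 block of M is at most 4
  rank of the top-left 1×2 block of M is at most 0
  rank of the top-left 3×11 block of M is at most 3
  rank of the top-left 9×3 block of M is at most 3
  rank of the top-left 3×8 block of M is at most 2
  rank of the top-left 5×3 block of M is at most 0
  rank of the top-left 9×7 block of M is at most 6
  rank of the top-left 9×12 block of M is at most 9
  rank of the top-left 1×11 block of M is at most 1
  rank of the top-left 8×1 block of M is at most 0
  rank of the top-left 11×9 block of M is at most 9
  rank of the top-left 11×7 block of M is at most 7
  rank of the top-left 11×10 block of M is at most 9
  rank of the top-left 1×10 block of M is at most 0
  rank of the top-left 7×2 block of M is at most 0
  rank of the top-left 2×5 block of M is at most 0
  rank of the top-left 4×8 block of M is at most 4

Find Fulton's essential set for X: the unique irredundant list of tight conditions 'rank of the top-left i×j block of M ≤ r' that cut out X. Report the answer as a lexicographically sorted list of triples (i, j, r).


Reconstructing r_w from the 36 given conditions:

  i=1: 0  0  0  0  0  0  0  0  0  0  1  1
  i=2: 0  0  0  0  0  1  1  1  1  1  2  2
  i=3: 0  0  0  1  1  2  2  2  2  2  3  3
  i=4: 0  0  0  1  1  2  2  3  3  3  4  4
  i=5: 0  0  0  1  1  2  2  3  4  4  5  5
  i=6: 0  0  0  1  2  3  3  4  5  5  6  6
  i=7: 0  0  1  2  3  4  4  5  6  6  7  7
  i=8: 0  1  2  3  4  5  5  6  7  7  8  8
  i=9: 1  2  3  4  5  6  6  7  8  8  9  9
  i=10: 1  2  3  4  5  6  7  8  9  9  10  10
  i=11: 1  2  3  4  5  6  7  8  9  9  10  11
  i=12: 1  2  3  4  5  6  7  8  9  10  11  12

second differences of R give the permutation w = (11, 6, 4, 8, 9, 5, 3, 2, 1, 7, 12, 10).

|D(w)|=35, |Ess(w)|=8:

[(1, 10, 0), (2, 5, 0), (5, 5, 1), (5, 7, 2), (6, 3, 0), (7, 2, 0), (8, 1, 0), (11, 10, 9)]


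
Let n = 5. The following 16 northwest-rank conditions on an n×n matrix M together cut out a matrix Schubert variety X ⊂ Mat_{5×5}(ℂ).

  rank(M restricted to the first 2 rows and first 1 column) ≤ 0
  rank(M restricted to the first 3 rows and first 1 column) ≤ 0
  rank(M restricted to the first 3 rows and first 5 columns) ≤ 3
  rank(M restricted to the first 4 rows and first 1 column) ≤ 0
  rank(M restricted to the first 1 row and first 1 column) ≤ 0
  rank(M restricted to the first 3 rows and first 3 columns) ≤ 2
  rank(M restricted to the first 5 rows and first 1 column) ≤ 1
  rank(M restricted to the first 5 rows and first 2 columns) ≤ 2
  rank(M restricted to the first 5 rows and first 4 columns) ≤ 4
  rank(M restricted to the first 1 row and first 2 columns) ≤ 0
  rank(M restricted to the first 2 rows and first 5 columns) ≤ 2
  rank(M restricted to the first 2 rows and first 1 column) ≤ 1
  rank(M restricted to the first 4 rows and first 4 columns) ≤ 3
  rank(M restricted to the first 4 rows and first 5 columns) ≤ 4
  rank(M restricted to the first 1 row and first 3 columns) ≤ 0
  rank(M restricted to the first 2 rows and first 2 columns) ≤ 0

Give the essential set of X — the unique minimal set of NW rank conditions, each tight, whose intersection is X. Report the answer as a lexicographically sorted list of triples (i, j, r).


Reconstructing r_w from the 16 given conditions:

  row 1: 0, 0, 0, 1, 1
  row 2: 0, 0, 1, 2, 2
  row 3: 0, 1, 2, 3, 3
  row 4: 0, 1, 2, 3, 4
  row 5: 1, 2, 3, 4, 5

second differences of R give the permutation w = (4, 3, 2, 5, 1).

D(w) has 7 cells with 3 SE-corners; essential set:

[(1, 3, 0), (2, 2, 0), (4, 1, 0)]
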